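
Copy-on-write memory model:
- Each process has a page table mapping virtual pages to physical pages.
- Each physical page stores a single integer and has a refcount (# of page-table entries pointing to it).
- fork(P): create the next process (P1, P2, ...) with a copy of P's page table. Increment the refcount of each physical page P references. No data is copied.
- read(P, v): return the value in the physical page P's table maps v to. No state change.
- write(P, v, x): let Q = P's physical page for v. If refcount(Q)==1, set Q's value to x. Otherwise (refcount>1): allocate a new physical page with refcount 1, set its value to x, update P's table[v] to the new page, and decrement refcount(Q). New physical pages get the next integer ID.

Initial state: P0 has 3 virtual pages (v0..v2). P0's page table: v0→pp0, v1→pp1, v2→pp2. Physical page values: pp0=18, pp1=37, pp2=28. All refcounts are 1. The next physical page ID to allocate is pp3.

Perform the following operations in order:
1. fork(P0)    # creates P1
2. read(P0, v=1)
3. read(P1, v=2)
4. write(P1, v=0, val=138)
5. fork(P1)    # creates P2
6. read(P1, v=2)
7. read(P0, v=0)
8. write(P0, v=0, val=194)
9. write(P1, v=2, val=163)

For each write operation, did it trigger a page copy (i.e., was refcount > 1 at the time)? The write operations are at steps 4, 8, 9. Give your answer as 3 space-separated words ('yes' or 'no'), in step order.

Op 1: fork(P0) -> P1. 3 ppages; refcounts: pp0:2 pp1:2 pp2:2
Op 2: read(P0, v1) -> 37. No state change.
Op 3: read(P1, v2) -> 28. No state change.
Op 4: write(P1, v0, 138). refcount(pp0)=2>1 -> COPY to pp3. 4 ppages; refcounts: pp0:1 pp1:2 pp2:2 pp3:1
Op 5: fork(P1) -> P2. 4 ppages; refcounts: pp0:1 pp1:3 pp2:3 pp3:2
Op 6: read(P1, v2) -> 28. No state change.
Op 7: read(P0, v0) -> 18. No state change.
Op 8: write(P0, v0, 194). refcount(pp0)=1 -> write in place. 4 ppages; refcounts: pp0:1 pp1:3 pp2:3 pp3:2
Op 9: write(P1, v2, 163). refcount(pp2)=3>1 -> COPY to pp4. 5 ppages; refcounts: pp0:1 pp1:3 pp2:2 pp3:2 pp4:1

yes no yes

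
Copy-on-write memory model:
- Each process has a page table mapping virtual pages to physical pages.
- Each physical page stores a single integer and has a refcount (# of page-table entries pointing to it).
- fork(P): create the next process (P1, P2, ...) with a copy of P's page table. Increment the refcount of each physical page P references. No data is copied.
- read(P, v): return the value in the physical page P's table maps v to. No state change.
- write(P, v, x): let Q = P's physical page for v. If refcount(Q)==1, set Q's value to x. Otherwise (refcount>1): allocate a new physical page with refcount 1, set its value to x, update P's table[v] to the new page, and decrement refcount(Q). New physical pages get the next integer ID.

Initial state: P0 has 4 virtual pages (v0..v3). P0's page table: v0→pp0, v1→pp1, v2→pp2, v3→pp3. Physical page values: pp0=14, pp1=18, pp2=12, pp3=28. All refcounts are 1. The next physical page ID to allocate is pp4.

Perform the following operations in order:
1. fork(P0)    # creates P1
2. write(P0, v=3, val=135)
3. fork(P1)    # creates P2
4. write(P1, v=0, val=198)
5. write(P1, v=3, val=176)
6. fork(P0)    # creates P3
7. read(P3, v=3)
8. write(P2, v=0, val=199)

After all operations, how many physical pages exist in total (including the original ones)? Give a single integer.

Op 1: fork(P0) -> P1. 4 ppages; refcounts: pp0:2 pp1:2 pp2:2 pp3:2
Op 2: write(P0, v3, 135). refcount(pp3)=2>1 -> COPY to pp4. 5 ppages; refcounts: pp0:2 pp1:2 pp2:2 pp3:1 pp4:1
Op 3: fork(P1) -> P2. 5 ppages; refcounts: pp0:3 pp1:3 pp2:3 pp3:2 pp4:1
Op 4: write(P1, v0, 198). refcount(pp0)=3>1 -> COPY to pp5. 6 ppages; refcounts: pp0:2 pp1:3 pp2:3 pp3:2 pp4:1 pp5:1
Op 5: write(P1, v3, 176). refcount(pp3)=2>1 -> COPY to pp6. 7 ppages; refcounts: pp0:2 pp1:3 pp2:3 pp3:1 pp4:1 pp5:1 pp6:1
Op 6: fork(P0) -> P3. 7 ppages; refcounts: pp0:3 pp1:4 pp2:4 pp3:1 pp4:2 pp5:1 pp6:1
Op 7: read(P3, v3) -> 135. No state change.
Op 8: write(P2, v0, 199). refcount(pp0)=3>1 -> COPY to pp7. 8 ppages; refcounts: pp0:2 pp1:4 pp2:4 pp3:1 pp4:2 pp5:1 pp6:1 pp7:1

Answer: 8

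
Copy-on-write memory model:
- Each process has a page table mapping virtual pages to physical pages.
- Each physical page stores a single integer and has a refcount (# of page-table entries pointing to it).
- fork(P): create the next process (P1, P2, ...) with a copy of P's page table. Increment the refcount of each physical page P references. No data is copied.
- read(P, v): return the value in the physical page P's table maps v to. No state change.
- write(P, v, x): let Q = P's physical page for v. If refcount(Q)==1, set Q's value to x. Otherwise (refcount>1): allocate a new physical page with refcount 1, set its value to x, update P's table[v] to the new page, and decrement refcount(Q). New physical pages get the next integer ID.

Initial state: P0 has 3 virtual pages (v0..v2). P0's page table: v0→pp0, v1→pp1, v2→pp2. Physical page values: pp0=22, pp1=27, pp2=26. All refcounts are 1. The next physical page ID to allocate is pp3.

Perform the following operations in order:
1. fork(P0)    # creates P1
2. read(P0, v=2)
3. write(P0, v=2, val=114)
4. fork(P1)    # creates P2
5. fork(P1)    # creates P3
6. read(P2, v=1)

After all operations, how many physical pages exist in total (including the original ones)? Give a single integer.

Op 1: fork(P0) -> P1. 3 ppages; refcounts: pp0:2 pp1:2 pp2:2
Op 2: read(P0, v2) -> 26. No state change.
Op 3: write(P0, v2, 114). refcount(pp2)=2>1 -> COPY to pp3. 4 ppages; refcounts: pp0:2 pp1:2 pp2:1 pp3:1
Op 4: fork(P1) -> P2. 4 ppages; refcounts: pp0:3 pp1:3 pp2:2 pp3:1
Op 5: fork(P1) -> P3. 4 ppages; refcounts: pp0:4 pp1:4 pp2:3 pp3:1
Op 6: read(P2, v1) -> 27. No state change.

Answer: 4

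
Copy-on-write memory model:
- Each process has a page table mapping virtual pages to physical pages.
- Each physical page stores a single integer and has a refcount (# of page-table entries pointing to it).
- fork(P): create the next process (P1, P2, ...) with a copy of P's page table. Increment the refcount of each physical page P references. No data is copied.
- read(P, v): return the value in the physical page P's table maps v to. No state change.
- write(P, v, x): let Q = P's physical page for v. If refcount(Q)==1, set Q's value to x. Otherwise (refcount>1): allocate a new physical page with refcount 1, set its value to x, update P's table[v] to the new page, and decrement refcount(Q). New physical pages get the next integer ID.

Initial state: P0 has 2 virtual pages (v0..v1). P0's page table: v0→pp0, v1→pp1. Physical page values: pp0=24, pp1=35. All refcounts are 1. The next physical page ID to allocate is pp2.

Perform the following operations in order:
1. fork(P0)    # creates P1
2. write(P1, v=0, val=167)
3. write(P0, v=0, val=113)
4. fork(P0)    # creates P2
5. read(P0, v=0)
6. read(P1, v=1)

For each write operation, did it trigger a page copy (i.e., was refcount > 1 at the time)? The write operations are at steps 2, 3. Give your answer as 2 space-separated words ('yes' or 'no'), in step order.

Op 1: fork(P0) -> P1. 2 ppages; refcounts: pp0:2 pp1:2
Op 2: write(P1, v0, 167). refcount(pp0)=2>1 -> COPY to pp2. 3 ppages; refcounts: pp0:1 pp1:2 pp2:1
Op 3: write(P0, v0, 113). refcount(pp0)=1 -> write in place. 3 ppages; refcounts: pp0:1 pp1:2 pp2:1
Op 4: fork(P0) -> P2. 3 ppages; refcounts: pp0:2 pp1:3 pp2:1
Op 5: read(P0, v0) -> 113. No state change.
Op 6: read(P1, v1) -> 35. No state change.

yes no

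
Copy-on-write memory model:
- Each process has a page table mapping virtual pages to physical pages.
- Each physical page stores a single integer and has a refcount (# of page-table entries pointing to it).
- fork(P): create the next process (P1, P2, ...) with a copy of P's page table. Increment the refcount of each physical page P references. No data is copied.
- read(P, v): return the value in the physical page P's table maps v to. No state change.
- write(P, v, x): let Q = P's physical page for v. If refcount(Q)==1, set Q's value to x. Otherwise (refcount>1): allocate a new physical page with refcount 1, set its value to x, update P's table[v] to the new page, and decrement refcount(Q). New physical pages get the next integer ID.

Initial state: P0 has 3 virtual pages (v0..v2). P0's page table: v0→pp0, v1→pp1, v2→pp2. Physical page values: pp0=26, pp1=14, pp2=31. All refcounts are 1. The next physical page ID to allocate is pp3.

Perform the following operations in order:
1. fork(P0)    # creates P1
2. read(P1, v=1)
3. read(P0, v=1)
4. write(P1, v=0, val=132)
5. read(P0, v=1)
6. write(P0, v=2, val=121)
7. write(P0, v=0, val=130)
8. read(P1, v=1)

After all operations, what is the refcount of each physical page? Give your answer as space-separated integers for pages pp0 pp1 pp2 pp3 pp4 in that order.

Answer: 1 2 1 1 1

Derivation:
Op 1: fork(P0) -> P1. 3 ppages; refcounts: pp0:2 pp1:2 pp2:2
Op 2: read(P1, v1) -> 14. No state change.
Op 3: read(P0, v1) -> 14. No state change.
Op 4: write(P1, v0, 132). refcount(pp0)=2>1 -> COPY to pp3. 4 ppages; refcounts: pp0:1 pp1:2 pp2:2 pp3:1
Op 5: read(P0, v1) -> 14. No state change.
Op 6: write(P0, v2, 121). refcount(pp2)=2>1 -> COPY to pp4. 5 ppages; refcounts: pp0:1 pp1:2 pp2:1 pp3:1 pp4:1
Op 7: write(P0, v0, 130). refcount(pp0)=1 -> write in place. 5 ppages; refcounts: pp0:1 pp1:2 pp2:1 pp3:1 pp4:1
Op 8: read(P1, v1) -> 14. No state change.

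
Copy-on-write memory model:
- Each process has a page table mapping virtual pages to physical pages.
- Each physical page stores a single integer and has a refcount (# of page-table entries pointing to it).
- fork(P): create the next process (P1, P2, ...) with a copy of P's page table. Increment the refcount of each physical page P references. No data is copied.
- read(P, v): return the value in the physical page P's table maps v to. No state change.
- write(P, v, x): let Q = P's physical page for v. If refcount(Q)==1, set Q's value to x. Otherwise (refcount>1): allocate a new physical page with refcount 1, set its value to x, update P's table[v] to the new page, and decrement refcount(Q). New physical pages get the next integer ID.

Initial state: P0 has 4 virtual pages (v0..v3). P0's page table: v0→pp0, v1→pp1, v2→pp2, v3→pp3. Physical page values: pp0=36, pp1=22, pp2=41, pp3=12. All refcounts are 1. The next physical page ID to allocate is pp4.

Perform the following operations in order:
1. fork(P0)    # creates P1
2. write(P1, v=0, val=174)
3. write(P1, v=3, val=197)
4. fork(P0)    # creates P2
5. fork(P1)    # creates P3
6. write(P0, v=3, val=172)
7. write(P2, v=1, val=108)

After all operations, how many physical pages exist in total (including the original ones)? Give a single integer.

Op 1: fork(P0) -> P1. 4 ppages; refcounts: pp0:2 pp1:2 pp2:2 pp3:2
Op 2: write(P1, v0, 174). refcount(pp0)=2>1 -> COPY to pp4. 5 ppages; refcounts: pp0:1 pp1:2 pp2:2 pp3:2 pp4:1
Op 3: write(P1, v3, 197). refcount(pp3)=2>1 -> COPY to pp5. 6 ppages; refcounts: pp0:1 pp1:2 pp2:2 pp3:1 pp4:1 pp5:1
Op 4: fork(P0) -> P2. 6 ppages; refcounts: pp0:2 pp1:3 pp2:3 pp3:2 pp4:1 pp5:1
Op 5: fork(P1) -> P3. 6 ppages; refcounts: pp0:2 pp1:4 pp2:4 pp3:2 pp4:2 pp5:2
Op 6: write(P0, v3, 172). refcount(pp3)=2>1 -> COPY to pp6. 7 ppages; refcounts: pp0:2 pp1:4 pp2:4 pp3:1 pp4:2 pp5:2 pp6:1
Op 7: write(P2, v1, 108). refcount(pp1)=4>1 -> COPY to pp7. 8 ppages; refcounts: pp0:2 pp1:3 pp2:4 pp3:1 pp4:2 pp5:2 pp6:1 pp7:1

Answer: 8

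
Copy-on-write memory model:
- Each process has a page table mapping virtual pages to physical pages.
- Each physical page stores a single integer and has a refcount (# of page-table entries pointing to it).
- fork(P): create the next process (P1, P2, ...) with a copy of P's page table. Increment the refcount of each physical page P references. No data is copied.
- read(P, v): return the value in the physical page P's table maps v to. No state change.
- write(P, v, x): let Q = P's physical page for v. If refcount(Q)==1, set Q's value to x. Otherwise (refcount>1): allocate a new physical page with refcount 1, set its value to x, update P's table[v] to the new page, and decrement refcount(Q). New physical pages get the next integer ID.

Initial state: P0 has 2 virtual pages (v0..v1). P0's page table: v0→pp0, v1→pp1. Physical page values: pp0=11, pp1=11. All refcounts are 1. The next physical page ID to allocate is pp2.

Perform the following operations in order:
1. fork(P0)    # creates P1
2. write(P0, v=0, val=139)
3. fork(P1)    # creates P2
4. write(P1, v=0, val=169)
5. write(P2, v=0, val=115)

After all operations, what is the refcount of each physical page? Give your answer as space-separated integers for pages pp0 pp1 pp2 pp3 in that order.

Op 1: fork(P0) -> P1. 2 ppages; refcounts: pp0:2 pp1:2
Op 2: write(P0, v0, 139). refcount(pp0)=2>1 -> COPY to pp2. 3 ppages; refcounts: pp0:1 pp1:2 pp2:1
Op 3: fork(P1) -> P2. 3 ppages; refcounts: pp0:2 pp1:3 pp2:1
Op 4: write(P1, v0, 169). refcount(pp0)=2>1 -> COPY to pp3. 4 ppages; refcounts: pp0:1 pp1:3 pp2:1 pp3:1
Op 5: write(P2, v0, 115). refcount(pp0)=1 -> write in place. 4 ppages; refcounts: pp0:1 pp1:3 pp2:1 pp3:1

Answer: 1 3 1 1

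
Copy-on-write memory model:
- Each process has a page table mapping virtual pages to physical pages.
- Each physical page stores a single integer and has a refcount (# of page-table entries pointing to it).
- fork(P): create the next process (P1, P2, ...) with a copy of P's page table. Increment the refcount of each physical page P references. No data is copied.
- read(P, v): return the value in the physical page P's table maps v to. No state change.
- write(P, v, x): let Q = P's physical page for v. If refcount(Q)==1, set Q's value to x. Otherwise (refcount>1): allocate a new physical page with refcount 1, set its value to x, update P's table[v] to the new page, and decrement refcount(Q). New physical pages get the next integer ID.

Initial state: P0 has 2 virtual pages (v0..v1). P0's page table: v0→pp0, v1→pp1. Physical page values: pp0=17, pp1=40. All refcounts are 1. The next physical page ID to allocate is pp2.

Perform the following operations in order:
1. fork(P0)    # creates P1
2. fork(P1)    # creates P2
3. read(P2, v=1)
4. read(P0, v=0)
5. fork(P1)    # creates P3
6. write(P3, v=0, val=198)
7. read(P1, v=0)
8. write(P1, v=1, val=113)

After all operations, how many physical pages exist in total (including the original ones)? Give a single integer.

Op 1: fork(P0) -> P1. 2 ppages; refcounts: pp0:2 pp1:2
Op 2: fork(P1) -> P2. 2 ppages; refcounts: pp0:3 pp1:3
Op 3: read(P2, v1) -> 40. No state change.
Op 4: read(P0, v0) -> 17. No state change.
Op 5: fork(P1) -> P3. 2 ppages; refcounts: pp0:4 pp1:4
Op 6: write(P3, v0, 198). refcount(pp0)=4>1 -> COPY to pp2. 3 ppages; refcounts: pp0:3 pp1:4 pp2:1
Op 7: read(P1, v0) -> 17. No state change.
Op 8: write(P1, v1, 113). refcount(pp1)=4>1 -> COPY to pp3. 4 ppages; refcounts: pp0:3 pp1:3 pp2:1 pp3:1

Answer: 4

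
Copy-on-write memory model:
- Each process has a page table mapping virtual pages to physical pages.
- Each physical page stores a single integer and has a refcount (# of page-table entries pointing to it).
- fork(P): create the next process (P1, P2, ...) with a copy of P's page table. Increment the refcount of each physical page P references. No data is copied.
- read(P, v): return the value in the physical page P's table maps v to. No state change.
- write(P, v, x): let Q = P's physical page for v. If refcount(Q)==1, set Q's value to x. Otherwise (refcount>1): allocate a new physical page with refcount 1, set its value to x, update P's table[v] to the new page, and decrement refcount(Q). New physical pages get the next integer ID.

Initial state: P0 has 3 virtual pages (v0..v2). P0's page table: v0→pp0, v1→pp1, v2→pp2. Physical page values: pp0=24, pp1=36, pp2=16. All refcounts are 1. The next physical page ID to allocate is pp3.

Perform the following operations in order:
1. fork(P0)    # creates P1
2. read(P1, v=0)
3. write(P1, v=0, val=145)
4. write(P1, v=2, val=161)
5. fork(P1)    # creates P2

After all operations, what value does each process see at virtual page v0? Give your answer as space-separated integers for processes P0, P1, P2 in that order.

Op 1: fork(P0) -> P1. 3 ppages; refcounts: pp0:2 pp1:2 pp2:2
Op 2: read(P1, v0) -> 24. No state change.
Op 3: write(P1, v0, 145). refcount(pp0)=2>1 -> COPY to pp3. 4 ppages; refcounts: pp0:1 pp1:2 pp2:2 pp3:1
Op 4: write(P1, v2, 161). refcount(pp2)=2>1 -> COPY to pp4. 5 ppages; refcounts: pp0:1 pp1:2 pp2:1 pp3:1 pp4:1
Op 5: fork(P1) -> P2. 5 ppages; refcounts: pp0:1 pp1:3 pp2:1 pp3:2 pp4:2
P0: v0 -> pp0 = 24
P1: v0 -> pp3 = 145
P2: v0 -> pp3 = 145

Answer: 24 145 145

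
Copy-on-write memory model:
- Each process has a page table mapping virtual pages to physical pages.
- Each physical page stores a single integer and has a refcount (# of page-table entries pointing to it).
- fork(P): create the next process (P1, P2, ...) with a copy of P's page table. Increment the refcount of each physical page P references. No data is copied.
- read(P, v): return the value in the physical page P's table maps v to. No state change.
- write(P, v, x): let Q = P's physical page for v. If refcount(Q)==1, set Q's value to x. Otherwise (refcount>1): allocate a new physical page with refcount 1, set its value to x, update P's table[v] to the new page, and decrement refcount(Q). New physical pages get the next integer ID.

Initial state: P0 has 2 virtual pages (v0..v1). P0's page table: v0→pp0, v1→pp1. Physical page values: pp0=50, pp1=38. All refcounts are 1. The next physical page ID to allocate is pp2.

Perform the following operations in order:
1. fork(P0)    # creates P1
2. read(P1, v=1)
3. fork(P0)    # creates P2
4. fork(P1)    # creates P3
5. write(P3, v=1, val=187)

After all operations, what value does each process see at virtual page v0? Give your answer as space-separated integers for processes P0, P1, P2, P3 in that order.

Op 1: fork(P0) -> P1. 2 ppages; refcounts: pp0:2 pp1:2
Op 2: read(P1, v1) -> 38. No state change.
Op 3: fork(P0) -> P2. 2 ppages; refcounts: pp0:3 pp1:3
Op 4: fork(P1) -> P3. 2 ppages; refcounts: pp0:4 pp1:4
Op 5: write(P3, v1, 187). refcount(pp1)=4>1 -> COPY to pp2. 3 ppages; refcounts: pp0:4 pp1:3 pp2:1
P0: v0 -> pp0 = 50
P1: v0 -> pp0 = 50
P2: v0 -> pp0 = 50
P3: v0 -> pp0 = 50

Answer: 50 50 50 50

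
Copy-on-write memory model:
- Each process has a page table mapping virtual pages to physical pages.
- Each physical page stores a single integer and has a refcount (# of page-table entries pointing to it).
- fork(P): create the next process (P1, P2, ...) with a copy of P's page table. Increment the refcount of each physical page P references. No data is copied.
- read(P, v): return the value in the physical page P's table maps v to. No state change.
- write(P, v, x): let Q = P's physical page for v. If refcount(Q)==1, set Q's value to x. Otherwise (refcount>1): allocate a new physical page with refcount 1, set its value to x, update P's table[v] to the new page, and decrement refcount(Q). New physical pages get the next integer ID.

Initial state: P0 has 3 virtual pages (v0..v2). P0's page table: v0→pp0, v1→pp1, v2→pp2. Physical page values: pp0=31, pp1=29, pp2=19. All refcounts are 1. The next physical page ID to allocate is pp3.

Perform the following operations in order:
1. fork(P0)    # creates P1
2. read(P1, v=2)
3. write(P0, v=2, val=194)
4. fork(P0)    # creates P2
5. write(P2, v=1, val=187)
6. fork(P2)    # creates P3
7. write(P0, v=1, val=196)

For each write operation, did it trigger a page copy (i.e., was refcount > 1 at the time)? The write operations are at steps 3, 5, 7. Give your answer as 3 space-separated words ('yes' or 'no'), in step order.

Op 1: fork(P0) -> P1. 3 ppages; refcounts: pp0:2 pp1:2 pp2:2
Op 2: read(P1, v2) -> 19. No state change.
Op 3: write(P0, v2, 194). refcount(pp2)=2>1 -> COPY to pp3. 4 ppages; refcounts: pp0:2 pp1:2 pp2:1 pp3:1
Op 4: fork(P0) -> P2. 4 ppages; refcounts: pp0:3 pp1:3 pp2:1 pp3:2
Op 5: write(P2, v1, 187). refcount(pp1)=3>1 -> COPY to pp4. 5 ppages; refcounts: pp0:3 pp1:2 pp2:1 pp3:2 pp4:1
Op 6: fork(P2) -> P3. 5 ppages; refcounts: pp0:4 pp1:2 pp2:1 pp3:3 pp4:2
Op 7: write(P0, v1, 196). refcount(pp1)=2>1 -> COPY to pp5. 6 ppages; refcounts: pp0:4 pp1:1 pp2:1 pp3:3 pp4:2 pp5:1

yes yes yes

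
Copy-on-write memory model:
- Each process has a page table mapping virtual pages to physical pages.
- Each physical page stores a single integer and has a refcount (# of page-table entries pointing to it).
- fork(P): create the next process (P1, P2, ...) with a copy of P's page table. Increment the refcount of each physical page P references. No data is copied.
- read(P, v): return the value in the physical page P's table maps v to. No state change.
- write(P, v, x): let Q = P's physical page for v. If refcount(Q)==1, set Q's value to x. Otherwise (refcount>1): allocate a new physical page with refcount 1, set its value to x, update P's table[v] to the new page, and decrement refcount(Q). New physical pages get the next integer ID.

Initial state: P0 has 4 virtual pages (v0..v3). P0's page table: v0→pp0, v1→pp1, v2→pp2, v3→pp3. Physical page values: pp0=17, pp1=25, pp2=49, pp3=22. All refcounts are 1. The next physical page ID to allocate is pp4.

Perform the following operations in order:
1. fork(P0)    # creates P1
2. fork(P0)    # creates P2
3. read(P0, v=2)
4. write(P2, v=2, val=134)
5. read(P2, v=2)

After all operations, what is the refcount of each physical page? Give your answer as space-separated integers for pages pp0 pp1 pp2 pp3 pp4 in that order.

Answer: 3 3 2 3 1

Derivation:
Op 1: fork(P0) -> P1. 4 ppages; refcounts: pp0:2 pp1:2 pp2:2 pp3:2
Op 2: fork(P0) -> P2. 4 ppages; refcounts: pp0:3 pp1:3 pp2:3 pp3:3
Op 3: read(P0, v2) -> 49. No state change.
Op 4: write(P2, v2, 134). refcount(pp2)=3>1 -> COPY to pp4. 5 ppages; refcounts: pp0:3 pp1:3 pp2:2 pp3:3 pp4:1
Op 5: read(P2, v2) -> 134. No state change.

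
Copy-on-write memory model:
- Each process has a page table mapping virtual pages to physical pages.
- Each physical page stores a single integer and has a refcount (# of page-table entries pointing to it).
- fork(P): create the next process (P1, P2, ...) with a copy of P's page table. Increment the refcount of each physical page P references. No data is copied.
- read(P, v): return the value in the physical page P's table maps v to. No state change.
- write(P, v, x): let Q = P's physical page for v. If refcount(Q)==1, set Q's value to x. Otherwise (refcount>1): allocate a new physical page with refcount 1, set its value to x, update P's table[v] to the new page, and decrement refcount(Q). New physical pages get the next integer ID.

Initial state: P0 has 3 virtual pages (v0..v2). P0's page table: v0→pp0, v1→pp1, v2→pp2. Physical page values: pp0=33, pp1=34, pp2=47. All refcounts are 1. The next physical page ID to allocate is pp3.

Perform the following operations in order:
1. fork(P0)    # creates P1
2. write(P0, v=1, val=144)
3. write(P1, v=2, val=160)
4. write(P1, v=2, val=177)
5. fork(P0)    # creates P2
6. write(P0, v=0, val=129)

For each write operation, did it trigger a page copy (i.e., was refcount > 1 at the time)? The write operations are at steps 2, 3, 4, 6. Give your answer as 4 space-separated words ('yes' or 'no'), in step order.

Op 1: fork(P0) -> P1. 3 ppages; refcounts: pp0:2 pp1:2 pp2:2
Op 2: write(P0, v1, 144). refcount(pp1)=2>1 -> COPY to pp3. 4 ppages; refcounts: pp0:2 pp1:1 pp2:2 pp3:1
Op 3: write(P1, v2, 160). refcount(pp2)=2>1 -> COPY to pp4. 5 ppages; refcounts: pp0:2 pp1:1 pp2:1 pp3:1 pp4:1
Op 4: write(P1, v2, 177). refcount(pp4)=1 -> write in place. 5 ppages; refcounts: pp0:2 pp1:1 pp2:1 pp3:1 pp4:1
Op 5: fork(P0) -> P2. 5 ppages; refcounts: pp0:3 pp1:1 pp2:2 pp3:2 pp4:1
Op 6: write(P0, v0, 129). refcount(pp0)=3>1 -> COPY to pp5. 6 ppages; refcounts: pp0:2 pp1:1 pp2:2 pp3:2 pp4:1 pp5:1

yes yes no yes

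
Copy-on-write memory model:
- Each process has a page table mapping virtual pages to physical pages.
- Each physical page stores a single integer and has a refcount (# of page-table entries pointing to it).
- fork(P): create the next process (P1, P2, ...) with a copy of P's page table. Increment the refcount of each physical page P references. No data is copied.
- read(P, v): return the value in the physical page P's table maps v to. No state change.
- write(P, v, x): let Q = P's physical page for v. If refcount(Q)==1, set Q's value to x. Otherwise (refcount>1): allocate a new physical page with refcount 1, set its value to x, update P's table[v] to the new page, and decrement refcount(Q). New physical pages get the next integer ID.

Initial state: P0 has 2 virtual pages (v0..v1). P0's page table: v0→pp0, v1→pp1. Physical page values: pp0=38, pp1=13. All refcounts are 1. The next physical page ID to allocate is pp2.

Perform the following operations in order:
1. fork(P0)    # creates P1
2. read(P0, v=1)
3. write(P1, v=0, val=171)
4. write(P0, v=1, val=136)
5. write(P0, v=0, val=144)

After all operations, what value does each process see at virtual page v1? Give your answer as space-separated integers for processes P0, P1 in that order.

Answer: 136 13

Derivation:
Op 1: fork(P0) -> P1. 2 ppages; refcounts: pp0:2 pp1:2
Op 2: read(P0, v1) -> 13. No state change.
Op 3: write(P1, v0, 171). refcount(pp0)=2>1 -> COPY to pp2. 3 ppages; refcounts: pp0:1 pp1:2 pp2:1
Op 4: write(P0, v1, 136). refcount(pp1)=2>1 -> COPY to pp3. 4 ppages; refcounts: pp0:1 pp1:1 pp2:1 pp3:1
Op 5: write(P0, v0, 144). refcount(pp0)=1 -> write in place. 4 ppages; refcounts: pp0:1 pp1:1 pp2:1 pp3:1
P0: v1 -> pp3 = 136
P1: v1 -> pp1 = 13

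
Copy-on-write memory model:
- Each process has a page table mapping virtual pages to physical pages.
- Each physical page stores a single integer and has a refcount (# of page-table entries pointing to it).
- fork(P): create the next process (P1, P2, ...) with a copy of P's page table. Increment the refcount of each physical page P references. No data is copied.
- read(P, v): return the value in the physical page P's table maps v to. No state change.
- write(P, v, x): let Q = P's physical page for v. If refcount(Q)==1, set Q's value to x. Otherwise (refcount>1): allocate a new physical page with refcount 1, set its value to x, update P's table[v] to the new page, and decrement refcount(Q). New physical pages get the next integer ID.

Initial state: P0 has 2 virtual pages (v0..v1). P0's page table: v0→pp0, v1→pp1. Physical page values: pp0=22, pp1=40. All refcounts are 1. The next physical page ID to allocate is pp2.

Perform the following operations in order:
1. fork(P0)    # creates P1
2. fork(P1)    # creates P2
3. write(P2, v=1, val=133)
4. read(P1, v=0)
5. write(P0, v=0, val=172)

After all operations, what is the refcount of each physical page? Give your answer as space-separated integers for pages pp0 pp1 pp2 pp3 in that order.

Op 1: fork(P0) -> P1. 2 ppages; refcounts: pp0:2 pp1:2
Op 2: fork(P1) -> P2. 2 ppages; refcounts: pp0:3 pp1:3
Op 3: write(P2, v1, 133). refcount(pp1)=3>1 -> COPY to pp2. 3 ppages; refcounts: pp0:3 pp1:2 pp2:1
Op 4: read(P1, v0) -> 22. No state change.
Op 5: write(P0, v0, 172). refcount(pp0)=3>1 -> COPY to pp3. 4 ppages; refcounts: pp0:2 pp1:2 pp2:1 pp3:1

Answer: 2 2 1 1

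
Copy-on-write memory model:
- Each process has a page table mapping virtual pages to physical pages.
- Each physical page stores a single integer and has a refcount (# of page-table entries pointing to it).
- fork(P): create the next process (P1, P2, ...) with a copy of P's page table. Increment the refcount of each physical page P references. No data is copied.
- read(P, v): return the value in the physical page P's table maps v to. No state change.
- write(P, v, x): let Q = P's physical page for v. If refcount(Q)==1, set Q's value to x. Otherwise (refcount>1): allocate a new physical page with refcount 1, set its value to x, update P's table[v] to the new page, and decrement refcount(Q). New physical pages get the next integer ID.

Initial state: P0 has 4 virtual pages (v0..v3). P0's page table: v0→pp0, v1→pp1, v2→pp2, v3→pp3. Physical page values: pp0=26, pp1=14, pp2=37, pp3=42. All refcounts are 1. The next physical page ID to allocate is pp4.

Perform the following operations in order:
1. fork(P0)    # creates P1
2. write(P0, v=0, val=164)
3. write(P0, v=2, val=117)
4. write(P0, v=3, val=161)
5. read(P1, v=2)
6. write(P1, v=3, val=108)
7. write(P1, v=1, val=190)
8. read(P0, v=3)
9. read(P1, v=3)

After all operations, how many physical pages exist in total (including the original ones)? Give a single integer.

Answer: 8

Derivation:
Op 1: fork(P0) -> P1. 4 ppages; refcounts: pp0:2 pp1:2 pp2:2 pp3:2
Op 2: write(P0, v0, 164). refcount(pp0)=2>1 -> COPY to pp4. 5 ppages; refcounts: pp0:1 pp1:2 pp2:2 pp3:2 pp4:1
Op 3: write(P0, v2, 117). refcount(pp2)=2>1 -> COPY to pp5. 6 ppages; refcounts: pp0:1 pp1:2 pp2:1 pp3:2 pp4:1 pp5:1
Op 4: write(P0, v3, 161). refcount(pp3)=2>1 -> COPY to pp6. 7 ppages; refcounts: pp0:1 pp1:2 pp2:1 pp3:1 pp4:1 pp5:1 pp6:1
Op 5: read(P1, v2) -> 37. No state change.
Op 6: write(P1, v3, 108). refcount(pp3)=1 -> write in place. 7 ppages; refcounts: pp0:1 pp1:2 pp2:1 pp3:1 pp4:1 pp5:1 pp6:1
Op 7: write(P1, v1, 190). refcount(pp1)=2>1 -> COPY to pp7. 8 ppages; refcounts: pp0:1 pp1:1 pp2:1 pp3:1 pp4:1 pp5:1 pp6:1 pp7:1
Op 8: read(P0, v3) -> 161. No state change.
Op 9: read(P1, v3) -> 108. No state change.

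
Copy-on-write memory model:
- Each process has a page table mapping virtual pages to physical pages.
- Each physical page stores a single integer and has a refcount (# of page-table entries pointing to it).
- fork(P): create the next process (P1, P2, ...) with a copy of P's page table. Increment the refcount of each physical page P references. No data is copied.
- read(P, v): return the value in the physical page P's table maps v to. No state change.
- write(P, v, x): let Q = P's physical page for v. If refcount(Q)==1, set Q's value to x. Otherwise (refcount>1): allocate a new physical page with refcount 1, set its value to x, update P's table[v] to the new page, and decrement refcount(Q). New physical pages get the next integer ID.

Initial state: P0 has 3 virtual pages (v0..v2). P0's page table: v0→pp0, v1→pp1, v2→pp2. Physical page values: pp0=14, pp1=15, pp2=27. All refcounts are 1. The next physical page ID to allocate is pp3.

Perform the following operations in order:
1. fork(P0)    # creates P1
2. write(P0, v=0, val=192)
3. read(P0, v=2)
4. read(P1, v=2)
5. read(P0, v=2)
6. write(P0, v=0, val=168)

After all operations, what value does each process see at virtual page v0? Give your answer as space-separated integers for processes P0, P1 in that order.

Answer: 168 14

Derivation:
Op 1: fork(P0) -> P1. 3 ppages; refcounts: pp0:2 pp1:2 pp2:2
Op 2: write(P0, v0, 192). refcount(pp0)=2>1 -> COPY to pp3. 4 ppages; refcounts: pp0:1 pp1:2 pp2:2 pp3:1
Op 3: read(P0, v2) -> 27. No state change.
Op 4: read(P1, v2) -> 27. No state change.
Op 5: read(P0, v2) -> 27. No state change.
Op 6: write(P0, v0, 168). refcount(pp3)=1 -> write in place. 4 ppages; refcounts: pp0:1 pp1:2 pp2:2 pp3:1
P0: v0 -> pp3 = 168
P1: v0 -> pp0 = 14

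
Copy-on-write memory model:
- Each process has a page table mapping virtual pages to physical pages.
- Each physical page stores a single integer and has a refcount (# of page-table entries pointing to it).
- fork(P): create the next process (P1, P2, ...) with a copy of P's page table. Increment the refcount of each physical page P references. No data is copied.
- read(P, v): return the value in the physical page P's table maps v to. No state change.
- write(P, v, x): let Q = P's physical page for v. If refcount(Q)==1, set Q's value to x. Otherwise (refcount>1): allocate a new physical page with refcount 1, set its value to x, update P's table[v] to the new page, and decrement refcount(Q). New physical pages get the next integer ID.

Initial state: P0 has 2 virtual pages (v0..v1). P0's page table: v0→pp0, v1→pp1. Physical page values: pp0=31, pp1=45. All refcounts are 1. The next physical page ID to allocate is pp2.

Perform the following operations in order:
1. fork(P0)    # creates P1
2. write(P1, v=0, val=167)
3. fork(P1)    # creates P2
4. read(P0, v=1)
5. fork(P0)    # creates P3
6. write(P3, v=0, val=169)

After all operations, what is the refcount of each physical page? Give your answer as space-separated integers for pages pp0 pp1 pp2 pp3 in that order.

Answer: 1 4 2 1

Derivation:
Op 1: fork(P0) -> P1. 2 ppages; refcounts: pp0:2 pp1:2
Op 2: write(P1, v0, 167). refcount(pp0)=2>1 -> COPY to pp2. 3 ppages; refcounts: pp0:1 pp1:2 pp2:1
Op 3: fork(P1) -> P2. 3 ppages; refcounts: pp0:1 pp1:3 pp2:2
Op 4: read(P0, v1) -> 45. No state change.
Op 5: fork(P0) -> P3. 3 ppages; refcounts: pp0:2 pp1:4 pp2:2
Op 6: write(P3, v0, 169). refcount(pp0)=2>1 -> COPY to pp3. 4 ppages; refcounts: pp0:1 pp1:4 pp2:2 pp3:1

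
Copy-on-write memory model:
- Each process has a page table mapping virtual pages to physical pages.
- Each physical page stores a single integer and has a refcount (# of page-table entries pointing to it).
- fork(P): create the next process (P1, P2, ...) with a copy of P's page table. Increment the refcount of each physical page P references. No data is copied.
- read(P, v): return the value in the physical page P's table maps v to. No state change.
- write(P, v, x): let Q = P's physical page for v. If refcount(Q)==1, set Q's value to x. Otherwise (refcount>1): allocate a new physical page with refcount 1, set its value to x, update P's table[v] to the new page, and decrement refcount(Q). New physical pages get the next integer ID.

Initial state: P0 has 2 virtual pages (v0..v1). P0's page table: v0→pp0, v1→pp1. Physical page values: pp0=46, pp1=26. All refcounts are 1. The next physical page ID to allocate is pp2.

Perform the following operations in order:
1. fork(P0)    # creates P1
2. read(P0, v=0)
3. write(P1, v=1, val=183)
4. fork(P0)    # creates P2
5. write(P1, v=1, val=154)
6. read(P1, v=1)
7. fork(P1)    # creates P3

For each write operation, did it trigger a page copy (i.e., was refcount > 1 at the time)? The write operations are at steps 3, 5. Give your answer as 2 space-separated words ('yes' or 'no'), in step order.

Op 1: fork(P0) -> P1. 2 ppages; refcounts: pp0:2 pp1:2
Op 2: read(P0, v0) -> 46. No state change.
Op 3: write(P1, v1, 183). refcount(pp1)=2>1 -> COPY to pp2. 3 ppages; refcounts: pp0:2 pp1:1 pp2:1
Op 4: fork(P0) -> P2. 3 ppages; refcounts: pp0:3 pp1:2 pp2:1
Op 5: write(P1, v1, 154). refcount(pp2)=1 -> write in place. 3 ppages; refcounts: pp0:3 pp1:2 pp2:1
Op 6: read(P1, v1) -> 154. No state change.
Op 7: fork(P1) -> P3. 3 ppages; refcounts: pp0:4 pp1:2 pp2:2

yes no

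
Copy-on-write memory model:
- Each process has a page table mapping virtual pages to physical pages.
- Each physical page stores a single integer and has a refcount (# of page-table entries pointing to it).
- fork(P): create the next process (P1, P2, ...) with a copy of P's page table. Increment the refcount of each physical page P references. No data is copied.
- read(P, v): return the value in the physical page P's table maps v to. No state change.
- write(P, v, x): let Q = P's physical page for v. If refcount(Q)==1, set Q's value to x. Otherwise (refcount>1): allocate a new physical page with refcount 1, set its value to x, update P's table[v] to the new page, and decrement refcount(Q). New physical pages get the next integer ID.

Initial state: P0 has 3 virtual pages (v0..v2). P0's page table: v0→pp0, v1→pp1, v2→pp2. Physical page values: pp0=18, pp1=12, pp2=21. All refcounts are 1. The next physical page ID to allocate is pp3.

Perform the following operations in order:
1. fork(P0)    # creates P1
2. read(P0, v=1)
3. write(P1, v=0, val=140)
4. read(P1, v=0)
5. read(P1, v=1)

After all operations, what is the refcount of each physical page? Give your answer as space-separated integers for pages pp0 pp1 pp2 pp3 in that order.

Op 1: fork(P0) -> P1. 3 ppages; refcounts: pp0:2 pp1:2 pp2:2
Op 2: read(P0, v1) -> 12. No state change.
Op 3: write(P1, v0, 140). refcount(pp0)=2>1 -> COPY to pp3. 4 ppages; refcounts: pp0:1 pp1:2 pp2:2 pp3:1
Op 4: read(P1, v0) -> 140. No state change.
Op 5: read(P1, v1) -> 12. No state change.

Answer: 1 2 2 1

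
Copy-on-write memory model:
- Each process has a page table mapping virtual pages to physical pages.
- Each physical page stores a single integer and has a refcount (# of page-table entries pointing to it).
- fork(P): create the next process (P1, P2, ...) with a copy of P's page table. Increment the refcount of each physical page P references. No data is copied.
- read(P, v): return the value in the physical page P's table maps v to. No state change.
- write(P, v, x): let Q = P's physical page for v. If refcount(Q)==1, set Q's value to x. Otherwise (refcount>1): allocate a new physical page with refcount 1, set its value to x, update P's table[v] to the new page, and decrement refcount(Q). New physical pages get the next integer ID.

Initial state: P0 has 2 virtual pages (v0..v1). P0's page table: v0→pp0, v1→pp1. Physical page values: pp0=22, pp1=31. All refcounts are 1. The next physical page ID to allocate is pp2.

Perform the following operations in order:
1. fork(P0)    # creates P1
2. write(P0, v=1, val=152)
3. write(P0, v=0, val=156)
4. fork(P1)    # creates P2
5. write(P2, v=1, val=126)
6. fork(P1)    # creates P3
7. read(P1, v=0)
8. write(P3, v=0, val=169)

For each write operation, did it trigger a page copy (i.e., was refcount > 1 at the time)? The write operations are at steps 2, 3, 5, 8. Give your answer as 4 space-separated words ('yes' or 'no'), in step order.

Op 1: fork(P0) -> P1. 2 ppages; refcounts: pp0:2 pp1:2
Op 2: write(P0, v1, 152). refcount(pp1)=2>1 -> COPY to pp2. 3 ppages; refcounts: pp0:2 pp1:1 pp2:1
Op 3: write(P0, v0, 156). refcount(pp0)=2>1 -> COPY to pp3. 4 ppages; refcounts: pp0:1 pp1:1 pp2:1 pp3:1
Op 4: fork(P1) -> P2. 4 ppages; refcounts: pp0:2 pp1:2 pp2:1 pp3:1
Op 5: write(P2, v1, 126). refcount(pp1)=2>1 -> COPY to pp4. 5 ppages; refcounts: pp0:2 pp1:1 pp2:1 pp3:1 pp4:1
Op 6: fork(P1) -> P3. 5 ppages; refcounts: pp0:3 pp1:2 pp2:1 pp3:1 pp4:1
Op 7: read(P1, v0) -> 22. No state change.
Op 8: write(P3, v0, 169). refcount(pp0)=3>1 -> COPY to pp5. 6 ppages; refcounts: pp0:2 pp1:2 pp2:1 pp3:1 pp4:1 pp5:1

yes yes yes yes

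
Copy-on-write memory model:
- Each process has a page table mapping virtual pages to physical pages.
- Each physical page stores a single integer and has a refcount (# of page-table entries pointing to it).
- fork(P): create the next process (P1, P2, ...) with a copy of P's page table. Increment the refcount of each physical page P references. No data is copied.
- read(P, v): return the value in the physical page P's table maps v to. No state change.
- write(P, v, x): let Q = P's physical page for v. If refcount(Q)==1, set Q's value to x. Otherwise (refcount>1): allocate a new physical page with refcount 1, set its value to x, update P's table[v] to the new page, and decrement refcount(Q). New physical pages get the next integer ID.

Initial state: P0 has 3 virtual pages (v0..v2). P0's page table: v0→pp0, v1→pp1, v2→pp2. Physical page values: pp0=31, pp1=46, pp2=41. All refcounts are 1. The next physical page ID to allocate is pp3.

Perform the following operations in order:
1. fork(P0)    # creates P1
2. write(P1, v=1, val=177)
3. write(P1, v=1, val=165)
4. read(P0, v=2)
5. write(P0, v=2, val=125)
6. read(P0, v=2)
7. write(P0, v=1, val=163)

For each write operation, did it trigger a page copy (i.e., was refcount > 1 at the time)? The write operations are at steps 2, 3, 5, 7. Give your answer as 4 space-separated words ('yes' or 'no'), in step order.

Op 1: fork(P0) -> P1. 3 ppages; refcounts: pp0:2 pp1:2 pp2:2
Op 2: write(P1, v1, 177). refcount(pp1)=2>1 -> COPY to pp3. 4 ppages; refcounts: pp0:2 pp1:1 pp2:2 pp3:1
Op 3: write(P1, v1, 165). refcount(pp3)=1 -> write in place. 4 ppages; refcounts: pp0:2 pp1:1 pp2:2 pp3:1
Op 4: read(P0, v2) -> 41. No state change.
Op 5: write(P0, v2, 125). refcount(pp2)=2>1 -> COPY to pp4. 5 ppages; refcounts: pp0:2 pp1:1 pp2:1 pp3:1 pp4:1
Op 6: read(P0, v2) -> 125. No state change.
Op 7: write(P0, v1, 163). refcount(pp1)=1 -> write in place. 5 ppages; refcounts: pp0:2 pp1:1 pp2:1 pp3:1 pp4:1

yes no yes no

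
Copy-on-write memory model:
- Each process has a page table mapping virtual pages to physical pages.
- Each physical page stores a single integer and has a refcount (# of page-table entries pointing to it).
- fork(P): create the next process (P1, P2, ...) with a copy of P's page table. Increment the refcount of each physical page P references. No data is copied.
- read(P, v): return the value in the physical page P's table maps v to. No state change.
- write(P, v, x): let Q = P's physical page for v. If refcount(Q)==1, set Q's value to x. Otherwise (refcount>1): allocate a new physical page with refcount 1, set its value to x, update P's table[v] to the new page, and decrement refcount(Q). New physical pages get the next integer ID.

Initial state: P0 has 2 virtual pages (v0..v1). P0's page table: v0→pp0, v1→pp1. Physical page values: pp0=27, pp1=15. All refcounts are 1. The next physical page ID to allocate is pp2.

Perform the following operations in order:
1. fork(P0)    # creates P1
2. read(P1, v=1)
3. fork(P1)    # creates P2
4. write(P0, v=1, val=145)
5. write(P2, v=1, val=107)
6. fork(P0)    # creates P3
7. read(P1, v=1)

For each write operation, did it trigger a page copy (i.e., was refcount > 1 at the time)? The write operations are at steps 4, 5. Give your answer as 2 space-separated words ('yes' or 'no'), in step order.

Op 1: fork(P0) -> P1. 2 ppages; refcounts: pp0:2 pp1:2
Op 2: read(P1, v1) -> 15. No state change.
Op 3: fork(P1) -> P2. 2 ppages; refcounts: pp0:3 pp1:3
Op 4: write(P0, v1, 145). refcount(pp1)=3>1 -> COPY to pp2. 3 ppages; refcounts: pp0:3 pp1:2 pp2:1
Op 5: write(P2, v1, 107). refcount(pp1)=2>1 -> COPY to pp3. 4 ppages; refcounts: pp0:3 pp1:1 pp2:1 pp3:1
Op 6: fork(P0) -> P3. 4 ppages; refcounts: pp0:4 pp1:1 pp2:2 pp3:1
Op 7: read(P1, v1) -> 15. No state change.

yes yes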